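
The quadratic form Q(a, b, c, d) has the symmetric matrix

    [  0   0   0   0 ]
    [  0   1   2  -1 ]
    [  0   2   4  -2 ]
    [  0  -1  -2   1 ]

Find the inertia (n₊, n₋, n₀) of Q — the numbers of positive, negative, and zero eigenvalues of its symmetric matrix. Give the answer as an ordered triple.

Congruent diagonalization of A (simultaneous row and column reduction) yields pivots 0, 1, 0, 0.
So there are 1 positive, 3 zero pivots.

(1, 0, 3)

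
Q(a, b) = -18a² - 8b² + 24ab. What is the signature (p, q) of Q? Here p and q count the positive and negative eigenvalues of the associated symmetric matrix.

(0, 1)

Write A = [[-18, 12], [12, -8]].
Symmetric row and column elimination reduces A to a congruent diagonal form with pivots -18, 0.
Counting signs: 1 negative, 1 zero.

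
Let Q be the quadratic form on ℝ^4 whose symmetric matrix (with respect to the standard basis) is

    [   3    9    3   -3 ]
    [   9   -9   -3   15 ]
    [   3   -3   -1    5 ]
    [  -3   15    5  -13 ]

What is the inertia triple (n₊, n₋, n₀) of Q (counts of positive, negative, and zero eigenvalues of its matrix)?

(1, 1, 2)

Symmetric row and column elimination reduces A to a congruent diagonal form with pivots 3, -36, 0, 0.
So there are 1 positive, 1 negative, 2 zero pivots.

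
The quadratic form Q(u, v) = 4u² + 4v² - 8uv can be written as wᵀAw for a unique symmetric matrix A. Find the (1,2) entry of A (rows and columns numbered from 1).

-4

The coefficient of u·v in Q is -8. For a symmetric A this equals A[1,2] + A[2,1] = 2·A[1,2].
So A[1,2] = -8/2 = -4.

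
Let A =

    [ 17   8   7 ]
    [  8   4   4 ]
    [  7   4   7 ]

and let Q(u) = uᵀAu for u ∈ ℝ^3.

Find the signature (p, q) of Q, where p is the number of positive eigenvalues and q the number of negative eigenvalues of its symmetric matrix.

(3, 0)

Congruent diagonalization of A (simultaneous row and column reduction) yields pivots 17, 4/17, 2.
That gives 3 positive pivots.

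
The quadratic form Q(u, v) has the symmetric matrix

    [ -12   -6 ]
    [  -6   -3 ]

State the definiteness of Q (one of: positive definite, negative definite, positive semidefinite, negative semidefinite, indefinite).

negative semidefinite

For the 2×2 matrix [[-12, -6], [-6, -3]]: det = -12·-3 − (-6)² = 0, trace = -15.
det = 0 so one eigenvalue is zero; the form is semidefinite with the sign of the trace.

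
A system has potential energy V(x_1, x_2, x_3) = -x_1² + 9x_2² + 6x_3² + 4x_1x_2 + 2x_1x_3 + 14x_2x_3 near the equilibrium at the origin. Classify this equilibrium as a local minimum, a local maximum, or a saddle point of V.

saddle point

The Hessian at the origin is H = [[-2, 4, 2], [4, 18, 14], [2, 14, 12]].
Symmetric row and column elimination reduces H to a congruent diagonal form with pivots -2, 26, 20/13.
So there are 2 positive, 1 negative pivots.
H is indefinite, so the origin is a saddle point.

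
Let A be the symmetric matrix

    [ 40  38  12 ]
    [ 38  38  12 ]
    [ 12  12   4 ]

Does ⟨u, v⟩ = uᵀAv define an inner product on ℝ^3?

yes

Symmetric row and column elimination reduces A to a congruent diagonal form with pivots 40, 19/10, 4/19.
That gives 3 positive pivots.
Hence Q is positive definite.
⟨·,·⟩ is an inner product exactly when A is positive definite.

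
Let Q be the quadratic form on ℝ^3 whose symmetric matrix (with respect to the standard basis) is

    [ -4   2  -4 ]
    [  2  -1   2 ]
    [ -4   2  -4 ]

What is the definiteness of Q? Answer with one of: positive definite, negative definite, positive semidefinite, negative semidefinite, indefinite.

Symmetric row and column elimination reduces A to a congruent diagonal form with pivots -4, 0, 0.
That gives 1 negative, 2 zero pivots.
Hence Q is negative semidefinite.

negative semidefinite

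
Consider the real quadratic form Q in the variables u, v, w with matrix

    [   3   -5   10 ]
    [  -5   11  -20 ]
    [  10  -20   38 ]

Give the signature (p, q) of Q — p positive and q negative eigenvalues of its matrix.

(3, 0)

Congruent diagonalization of A (simultaneous row and column reduction) yields pivots 3, 8/3, 1/2.
So there are 3 positive pivots.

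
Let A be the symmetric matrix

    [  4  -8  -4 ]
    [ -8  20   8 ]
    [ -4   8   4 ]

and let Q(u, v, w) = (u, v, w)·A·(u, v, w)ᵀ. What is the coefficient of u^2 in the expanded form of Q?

The coefficient of u^2 is the diagonal entry A[1,1] = 4.

4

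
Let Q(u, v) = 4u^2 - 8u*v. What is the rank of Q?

2

The symmetric matrix is A = [[4, -4], [-4, 0]].
Row-reducing A symmetrically gives the diagonal entries 4, -4.
So there are 1 positive, 1 negative pivots.
The rank is the number of nonzero pivots: 2.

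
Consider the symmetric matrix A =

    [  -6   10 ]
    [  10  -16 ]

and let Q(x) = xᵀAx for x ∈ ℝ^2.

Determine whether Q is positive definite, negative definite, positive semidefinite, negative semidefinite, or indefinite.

indefinite

Symmetric row and column elimination reduces A to a congruent diagonal form with pivots -6, 2/3.
That gives 1 positive, 1 negative pivots.
Hence Q is indefinite.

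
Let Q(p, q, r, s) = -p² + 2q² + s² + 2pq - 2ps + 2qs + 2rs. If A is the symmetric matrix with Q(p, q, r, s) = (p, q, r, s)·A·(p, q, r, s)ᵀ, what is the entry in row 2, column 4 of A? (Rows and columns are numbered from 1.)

The coefficient of q·s in Q is 2. For a symmetric A this equals A[2,4] + A[4,2] = 2·A[2,4].
So A[2,4] = 2/2 = 1.

1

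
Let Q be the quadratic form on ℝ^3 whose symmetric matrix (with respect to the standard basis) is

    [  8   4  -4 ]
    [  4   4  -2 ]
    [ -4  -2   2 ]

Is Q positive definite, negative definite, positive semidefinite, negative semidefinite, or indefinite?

Congruent diagonalization of A (simultaneous row and column reduction) yields pivots 8, 2, 0.
Counting signs: 2 positive, 1 zero.
Hence Q is positive semidefinite.

positive semidefinite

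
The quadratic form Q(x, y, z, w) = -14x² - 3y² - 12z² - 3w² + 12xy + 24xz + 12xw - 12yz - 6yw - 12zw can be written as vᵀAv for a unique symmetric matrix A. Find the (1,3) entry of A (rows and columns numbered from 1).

12

The coefficient of x·z in Q is 24. For a symmetric A this equals A[1,3] + A[3,1] = 2·A[1,3].
So A[1,3] = 24/2 = 12.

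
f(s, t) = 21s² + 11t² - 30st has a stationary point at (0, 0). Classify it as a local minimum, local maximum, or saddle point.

local minimum

The Hessian at the origin is H = [[42, -30], [-30, 22]].
det H = 42·22 − (-30)² = 24 > 0 and H[1,1] = 42 > 0, so H is positive definite.
Therefore the origin is a local minimum.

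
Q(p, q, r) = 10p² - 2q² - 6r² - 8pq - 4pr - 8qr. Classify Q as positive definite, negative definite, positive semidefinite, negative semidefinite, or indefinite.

The symmetric matrix is A = [[10, -4, -2], [-4, -2, -4], [-2, -4, -6]].
Applying the same elementary operations to the rows and columns of A produces a congruent diagonal matrix with entries 10, -18/5, 0.
Counting signs: 1 positive, 1 negative, 1 zero.
Hence Q is indefinite.

indefinite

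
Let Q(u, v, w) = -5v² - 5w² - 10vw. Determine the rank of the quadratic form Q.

Write A = [[0, 0, 0], [0, -5, -5], [0, -5, -5]].
Row-reducing A symmetrically gives the diagonal entries 0, -5, 0.
That gives 1 negative, 2 zero pivots.
The rank is the number of nonzero pivots: 1.

1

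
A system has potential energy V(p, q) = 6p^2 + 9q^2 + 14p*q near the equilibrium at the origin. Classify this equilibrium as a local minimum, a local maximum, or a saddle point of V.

local minimum

The Hessian at the origin is H = [[12, 14], [14, 18]].
det H = 12·18 − (14)² = 20 > 0 and H[1,1] = 12 > 0, so H is positive definite.
Therefore the origin is a local minimum.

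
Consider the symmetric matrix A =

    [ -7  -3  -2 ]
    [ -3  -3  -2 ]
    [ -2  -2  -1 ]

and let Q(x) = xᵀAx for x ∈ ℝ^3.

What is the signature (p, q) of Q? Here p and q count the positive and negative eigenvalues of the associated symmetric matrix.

Applying the same elementary operations to the rows and columns of A produces a congruent diagonal matrix with entries -7, -12/7, 1/3.
So there are 1 positive, 2 negative pivots.

(1, 2)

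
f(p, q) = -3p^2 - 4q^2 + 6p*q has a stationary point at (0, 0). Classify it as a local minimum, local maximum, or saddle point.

local maximum

The Hessian at the origin is H = [[-6, 6], [6, -8]].
det H = -6·-8 − (6)² = 12 > 0 and H[1,1] = -6 < 0, so H is negative definite.
Therefore the origin is a local maximum.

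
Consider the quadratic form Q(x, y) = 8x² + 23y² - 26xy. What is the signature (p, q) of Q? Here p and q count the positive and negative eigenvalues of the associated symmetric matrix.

The associated matrix is A = [[8, -13], [-13, 23]].
Row-reducing A symmetrically gives the diagonal entries 8, 15/8.
Counting signs: 2 positive.

(2, 0)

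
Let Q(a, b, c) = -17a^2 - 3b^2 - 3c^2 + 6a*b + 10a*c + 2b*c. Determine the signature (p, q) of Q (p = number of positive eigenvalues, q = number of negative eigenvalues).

The associated matrix is A = [[-17, 3, 5], [3, -3, 1], [5, 1, -3]].
Congruent diagonalization of A (simultaneous row and column reduction) yields pivots -17, -42/17, -2/21.
That gives 3 negative pivots.

(0, 3)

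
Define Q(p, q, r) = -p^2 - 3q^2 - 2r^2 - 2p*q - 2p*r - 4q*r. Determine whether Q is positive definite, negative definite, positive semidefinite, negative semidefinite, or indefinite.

Write A = [[-1, -1, -1], [-1, -3, -2], [-1, -2, -2]].
Applying the same elementary operations to the rows and columns of A produces a congruent diagonal matrix with entries -1, -2, -1/2.
So there are 3 negative pivots.
Hence Q is negative definite.

negative definite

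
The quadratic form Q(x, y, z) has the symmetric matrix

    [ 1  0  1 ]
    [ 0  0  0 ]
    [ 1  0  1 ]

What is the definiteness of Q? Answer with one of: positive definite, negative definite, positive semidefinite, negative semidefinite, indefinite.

Row-reducing A symmetrically gives the diagonal entries 1, 0, 0.
That gives 1 positive, 2 zero pivots.
Hence Q is positive semidefinite.

positive semidefinite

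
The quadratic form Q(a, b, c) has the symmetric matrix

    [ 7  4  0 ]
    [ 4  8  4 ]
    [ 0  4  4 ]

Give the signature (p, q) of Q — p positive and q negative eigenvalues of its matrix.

(3, 0)

Applying the same elementary operations to the rows and columns of A produces a congruent diagonal matrix with entries 7, 40/7, 6/5.
Counting signs: 3 positive.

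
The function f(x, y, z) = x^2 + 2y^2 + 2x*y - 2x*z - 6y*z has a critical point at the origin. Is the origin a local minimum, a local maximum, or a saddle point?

The Hessian at the origin is H = [[2, 2, -2], [2, 4, -6], [-2, -6, 0]].
An LDLᵀ factorisation of H has diagonal entries 2, 2, -10.
So there are 2 positive, 1 negative pivots.
H is indefinite, so the origin is a saddle point.

saddle point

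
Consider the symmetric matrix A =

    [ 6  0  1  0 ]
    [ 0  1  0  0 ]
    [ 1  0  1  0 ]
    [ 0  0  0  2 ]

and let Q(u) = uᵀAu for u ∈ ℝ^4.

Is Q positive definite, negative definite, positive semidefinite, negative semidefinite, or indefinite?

positive definite

Row-reducing A symmetrically gives the diagonal entries 6, 1, 5/6, 2.
Counting signs: 4 positive.
Hence Q is positive definite.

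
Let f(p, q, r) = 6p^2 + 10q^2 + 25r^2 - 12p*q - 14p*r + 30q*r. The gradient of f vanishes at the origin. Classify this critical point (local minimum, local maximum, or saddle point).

The Hessian at the origin is H = [[12, -12, -14], [-12, 20, 30], [-14, 30, 50]].
Congruent diagonalization of H (simultaneous row and column reduction) yields pivots 12, 8, 5/3.
So there are 3 positive pivots.
H is positive definite, so the origin is a strict local minimum.

local minimum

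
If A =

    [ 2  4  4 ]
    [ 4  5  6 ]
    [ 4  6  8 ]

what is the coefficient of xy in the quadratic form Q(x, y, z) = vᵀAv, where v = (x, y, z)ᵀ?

8

The coefficient of xy is A[1,2] + A[2,1] = 2·4 = 8.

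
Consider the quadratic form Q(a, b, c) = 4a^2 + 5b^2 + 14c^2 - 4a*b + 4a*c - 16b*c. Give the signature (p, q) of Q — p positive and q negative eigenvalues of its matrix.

The symmetric matrix is A = [[4, -2, 2], [-2, 5, -8], [2, -8, 14]].
Row-reducing A symmetrically gives the diagonal entries 4, 4, 3/4.
That gives 3 positive pivots.

(3, 0)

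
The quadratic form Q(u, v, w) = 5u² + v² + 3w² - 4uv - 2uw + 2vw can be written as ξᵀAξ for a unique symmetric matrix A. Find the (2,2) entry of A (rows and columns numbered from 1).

The coefficient of v² in Q is 1, and that is exactly A[2,2].

1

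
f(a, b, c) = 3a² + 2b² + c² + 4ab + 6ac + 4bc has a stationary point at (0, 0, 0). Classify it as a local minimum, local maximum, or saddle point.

saddle point

The Hessian at the origin is H = [[6, 4, 6], [4, 4, 4], [6, 4, 2]].
Symmetric row and column elimination reduces H to a congruent diagonal form with pivots 6, 4/3, -4.
Counting signs: 2 positive, 1 negative.
H is indefinite, so the origin is a saddle point.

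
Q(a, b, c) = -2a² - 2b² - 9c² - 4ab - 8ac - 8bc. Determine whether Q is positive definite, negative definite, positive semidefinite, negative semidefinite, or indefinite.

negative semidefinite

Write A = [[-2, -2, -4], [-2, -2, -4], [-4, -4, -9]].
Symmetric row and column elimination reduces A to a congruent diagonal form with pivots -2, 0, -1.
That gives 2 negative, 1 zero pivots.
Hence Q is negative semidefinite.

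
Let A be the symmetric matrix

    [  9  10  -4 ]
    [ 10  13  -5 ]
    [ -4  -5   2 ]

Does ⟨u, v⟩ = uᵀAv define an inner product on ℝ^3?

Leading principal minors: Δ_1 = 9, Δ_2 = 17, Δ_3 = 1.
All leading principal minors are positive, so by Sylvester's criterion Q is positive definite.
⟨·,·⟩ is an inner product exactly when A is positive definite.

yes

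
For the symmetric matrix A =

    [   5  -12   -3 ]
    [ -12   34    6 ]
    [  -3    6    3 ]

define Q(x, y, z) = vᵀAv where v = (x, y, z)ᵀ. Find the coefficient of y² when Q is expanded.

34

The coefficient of y² is the diagonal entry A[2,2] = 34.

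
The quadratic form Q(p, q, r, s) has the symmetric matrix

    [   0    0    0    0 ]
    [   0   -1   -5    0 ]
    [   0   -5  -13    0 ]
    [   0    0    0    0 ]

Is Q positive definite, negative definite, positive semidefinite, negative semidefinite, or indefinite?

Symmetric row and column elimination reduces A to a congruent diagonal form with pivots 0, -1, 12, 0.
Counting signs: 1 positive, 1 negative, 2 zero.
Hence Q is indefinite.

indefinite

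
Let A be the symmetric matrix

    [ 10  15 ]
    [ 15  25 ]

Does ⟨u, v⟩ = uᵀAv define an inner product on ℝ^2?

For the 2×2 matrix [[10, 15], [15, 25]]: det = 10·25 − (15)² = 25, trace = 35.
det > 0 so both eigenvalues share the sign of the trace; trace = 35 > 0 ⇒ both positive.
⟨·,·⟩ is an inner product exactly when A is positive definite.

yes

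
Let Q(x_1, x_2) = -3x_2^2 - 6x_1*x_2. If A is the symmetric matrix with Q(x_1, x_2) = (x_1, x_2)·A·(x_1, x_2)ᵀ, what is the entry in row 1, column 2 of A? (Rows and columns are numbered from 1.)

-3

The coefficient of x_1·x_2 in Q is -6. For a symmetric A this equals A[1,2] + A[2,1] = 2·A[1,2].
So A[1,2] = -6/2 = -3.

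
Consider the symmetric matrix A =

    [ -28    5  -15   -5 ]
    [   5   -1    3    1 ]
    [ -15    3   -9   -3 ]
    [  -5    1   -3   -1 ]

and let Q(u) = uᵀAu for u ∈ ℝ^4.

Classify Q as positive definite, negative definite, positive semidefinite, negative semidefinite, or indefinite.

negative semidefinite

Symmetric row and column elimination reduces A to a congruent diagonal form with pivots -28, -3/28, 0, 0.
Counting signs: 2 negative, 2 zero.
Hence Q is negative semidefinite.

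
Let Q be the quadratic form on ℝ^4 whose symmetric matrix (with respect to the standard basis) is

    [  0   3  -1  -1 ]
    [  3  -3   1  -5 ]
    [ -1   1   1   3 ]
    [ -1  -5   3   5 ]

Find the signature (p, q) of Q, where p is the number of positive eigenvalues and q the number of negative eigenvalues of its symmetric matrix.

By Sylvester's law of inertia any congruent diagonalization of A has 2 positive, 1 negative and 1 zero entries.

(2, 1)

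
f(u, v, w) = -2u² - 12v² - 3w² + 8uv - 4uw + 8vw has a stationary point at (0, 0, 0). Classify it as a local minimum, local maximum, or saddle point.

The Hessian at the origin is H = [[-4, 8, -4], [8, -24, 8], [-4, 8, -6]].
Applying the same elementary operations to the rows and columns of H produces a congruent diagonal matrix with entries -4, -8, -2.
Counting signs: 3 negative.
H is negative definite, so the origin is a strict local maximum.

local maximum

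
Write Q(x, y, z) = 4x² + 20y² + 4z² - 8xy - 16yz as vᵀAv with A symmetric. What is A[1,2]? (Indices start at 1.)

-4

The coefficient of x·y in Q is -8. For a symmetric A this equals A[1,2] + A[2,1] = 2·A[1,2].
So A[1,2] = -8/2 = -4.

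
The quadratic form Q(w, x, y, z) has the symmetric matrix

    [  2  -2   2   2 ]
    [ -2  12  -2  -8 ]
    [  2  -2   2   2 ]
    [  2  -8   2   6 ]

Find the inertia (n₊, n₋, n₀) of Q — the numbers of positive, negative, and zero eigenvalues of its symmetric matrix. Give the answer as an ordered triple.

Row-reducing A symmetrically gives the diagonal entries 2, 10, 0, 2/5.
So there are 3 positive, 1 zero pivots.

(3, 0, 1)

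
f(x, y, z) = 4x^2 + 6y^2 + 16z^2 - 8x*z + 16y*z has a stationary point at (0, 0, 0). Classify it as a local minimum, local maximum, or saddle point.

The Hessian at the origin is H = [[8, 0, -8], [0, 12, 16], [-8, 16, 32]].
Applying the same elementary operations to the rows and columns of H produces a congruent diagonal matrix with entries 8, 12, 8/3.
That gives 3 positive pivots.
H is positive definite, so the origin is a strict local minimum.

local minimum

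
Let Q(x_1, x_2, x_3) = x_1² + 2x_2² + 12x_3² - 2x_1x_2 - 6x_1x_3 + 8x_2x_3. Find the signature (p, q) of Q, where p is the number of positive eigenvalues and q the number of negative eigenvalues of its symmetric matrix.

Write A = [[1, -1, -3], [-1, 2, 4], [-3, 4, 12]].
Row-reducing A symmetrically gives the diagonal entries 1, 1, 2.
That gives 3 positive pivots.

(3, 0)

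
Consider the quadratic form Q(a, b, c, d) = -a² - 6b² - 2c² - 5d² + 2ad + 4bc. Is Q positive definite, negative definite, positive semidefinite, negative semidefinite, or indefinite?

negative definite

The symmetric matrix is A = [[-1, 0, 0, 1], [0, -6, 2, 0], [0, 2, -2, 0], [1, 0, 0, -5]].
Applying the same elementary operations to the rows and columns of A produces a congruent diagonal matrix with entries -1, -6, -4/3, -4.
Counting signs: 4 negative.
Hence Q is negative definite.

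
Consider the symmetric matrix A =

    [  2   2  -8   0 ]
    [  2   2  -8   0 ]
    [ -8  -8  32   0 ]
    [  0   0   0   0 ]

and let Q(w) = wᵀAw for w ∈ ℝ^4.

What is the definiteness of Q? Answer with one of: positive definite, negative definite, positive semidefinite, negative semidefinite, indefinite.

Row-reducing A symmetrically gives the diagonal entries 2, 0, 0, 0.
So there are 1 positive, 3 zero pivots.
Hence Q is positive semidefinite.

positive semidefinite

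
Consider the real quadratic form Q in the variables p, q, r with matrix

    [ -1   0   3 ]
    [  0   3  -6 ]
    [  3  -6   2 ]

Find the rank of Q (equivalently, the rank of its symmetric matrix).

Symmetric row and column elimination reduces A to a congruent diagonal form with pivots -1, 3, -1.
That gives 1 positive, 2 negative pivots.
The rank is the number of nonzero pivots: 3.

3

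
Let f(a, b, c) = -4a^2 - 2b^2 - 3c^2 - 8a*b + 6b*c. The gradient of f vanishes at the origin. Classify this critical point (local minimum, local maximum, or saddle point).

The Hessian at the origin is H = [[-8, -8, 0], [-8, -4, 6], [0, 6, -6]].
Symmetric row and column elimination reduces H to a congruent diagonal form with pivots -8, 4, -15.
Counting signs: 1 positive, 2 negative.
H is indefinite, so the origin is a saddle point.

saddle point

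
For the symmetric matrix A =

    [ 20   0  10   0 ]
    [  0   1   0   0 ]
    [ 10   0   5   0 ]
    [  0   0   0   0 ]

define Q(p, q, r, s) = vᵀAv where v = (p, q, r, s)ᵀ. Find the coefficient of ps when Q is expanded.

0

The coefficient of ps is A[1,4] + A[4,1] = 2·0 = 0.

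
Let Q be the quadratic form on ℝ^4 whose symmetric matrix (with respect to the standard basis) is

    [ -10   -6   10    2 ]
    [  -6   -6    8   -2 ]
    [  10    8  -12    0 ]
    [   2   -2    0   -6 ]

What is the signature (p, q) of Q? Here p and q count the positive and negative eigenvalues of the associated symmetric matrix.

Row-reducing A symmetrically gives the diagonal entries -10, -12/5, -1/3, 0.
That gives 3 negative, 1 zero pivots.

(0, 3)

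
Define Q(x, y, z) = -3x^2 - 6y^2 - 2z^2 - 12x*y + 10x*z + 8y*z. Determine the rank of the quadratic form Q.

3

The associated matrix is A = [[-3, -6, 5], [-6, -6, 4], [5, 4, -2]].
Congruent diagonalization of A (simultaneous row and column reduction) yields pivots -3, 6, 1/3.
Counting signs: 2 positive, 1 negative.
The rank is the number of nonzero pivots: 3.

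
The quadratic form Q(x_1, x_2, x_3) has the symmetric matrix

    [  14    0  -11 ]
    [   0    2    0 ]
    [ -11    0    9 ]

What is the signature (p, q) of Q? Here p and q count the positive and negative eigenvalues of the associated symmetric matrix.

Row-reducing A symmetrically gives the diagonal entries 14, 2, 5/14.
So there are 3 positive pivots.

(3, 0)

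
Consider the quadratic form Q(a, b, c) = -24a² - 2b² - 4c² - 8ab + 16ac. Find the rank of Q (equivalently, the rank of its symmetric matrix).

The associated matrix is A = [[-24, -4, 8], [-4, -2, 0], [8, 0, -4]].
Symmetric row and column elimination reduces A to a congruent diagonal form with pivots -24, -4/3, 0.
Counting signs: 2 negative, 1 zero.
The rank is the number of nonzero pivots: 2.

2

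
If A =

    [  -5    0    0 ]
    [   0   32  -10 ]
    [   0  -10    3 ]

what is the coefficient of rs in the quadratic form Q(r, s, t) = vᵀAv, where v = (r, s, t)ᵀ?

0

The coefficient of rs is A[1,2] + A[2,1] = 2·0 = 0.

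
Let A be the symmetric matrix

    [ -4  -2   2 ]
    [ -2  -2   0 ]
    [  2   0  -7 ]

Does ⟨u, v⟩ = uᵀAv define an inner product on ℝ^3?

no

Congruent diagonalization of A (simultaneous row and column reduction) yields pivots -4, -1, -5.
Counting signs: 3 negative.
Hence Q is negative definite.
⟨·,·⟩ is an inner product exactly when A is positive definite.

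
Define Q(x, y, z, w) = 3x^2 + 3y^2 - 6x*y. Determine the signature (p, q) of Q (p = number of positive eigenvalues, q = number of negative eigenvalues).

The associated matrix is A = [[3, -3, 0, 0], [-3, 3, 0, 0], [0, 0, 0, 0], [0, 0, 0, 0]].
Congruent diagonalization of A (simultaneous row and column reduction) yields pivots 3, 0, 0, 0.
So there are 1 positive, 3 zero pivots.

(1, 0)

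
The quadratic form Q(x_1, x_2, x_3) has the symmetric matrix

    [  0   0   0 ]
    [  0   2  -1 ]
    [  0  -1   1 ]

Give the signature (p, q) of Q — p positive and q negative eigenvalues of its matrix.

Applying the same elementary operations to the rows and columns of A produces a congruent diagonal matrix with entries 0, 2, 1/2.
Counting signs: 2 positive, 1 zero.

(2, 0)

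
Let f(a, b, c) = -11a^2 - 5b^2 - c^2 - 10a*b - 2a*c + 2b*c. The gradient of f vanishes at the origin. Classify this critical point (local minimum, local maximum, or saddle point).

The Hessian at the origin is H = [[-22, -10, -2], [-10, -10, 2], [-2, 2, -2]].
Congruent diagonalization of H (simultaneous row and column reduction) yields pivots -22, -60/11, -4/15.
Counting signs: 3 negative.
H is negative definite, so the origin is a strict local maximum.

local maximum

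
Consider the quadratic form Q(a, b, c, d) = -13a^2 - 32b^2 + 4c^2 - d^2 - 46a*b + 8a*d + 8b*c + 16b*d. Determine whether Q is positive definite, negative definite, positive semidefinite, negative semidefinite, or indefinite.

indefinite

Write A = [[-13, -23, 0, 4], [-23, -32, 4, 8], [0, 4, 4, 0], [4, 8, 0, -1]].
Row-reducing A symmetrically gives the diagonal entries -13, 113/13, 244/113, 3/61.
So there are 3 positive, 1 negative pivots.
Hence Q is indefinite.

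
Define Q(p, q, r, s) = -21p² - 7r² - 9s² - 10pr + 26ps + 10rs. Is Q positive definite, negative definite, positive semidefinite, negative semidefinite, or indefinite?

Write A = [[-21, 0, -5, 13], [0, 0, 0, 0], [-5, 0, -7, 5], [13, 0, 5, -9]].
Applying the same elementary operations to the rows and columns of A produces a congruent diagonal matrix with entries -21, 0, -122/21, -20/61.
That gives 3 negative, 1 zero pivots.
Hence Q is negative semidefinite.

negative semidefinite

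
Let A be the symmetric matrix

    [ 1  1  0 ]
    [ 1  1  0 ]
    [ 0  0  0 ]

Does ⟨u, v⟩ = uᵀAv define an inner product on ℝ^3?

no

Applying the same elementary operations to the rows and columns of A produces a congruent diagonal matrix with entries 1, 0, 0.
That gives 1 positive, 2 zero pivots.
Hence Q is positive semidefinite.
⟨·,·⟩ is an inner product exactly when A is positive definite.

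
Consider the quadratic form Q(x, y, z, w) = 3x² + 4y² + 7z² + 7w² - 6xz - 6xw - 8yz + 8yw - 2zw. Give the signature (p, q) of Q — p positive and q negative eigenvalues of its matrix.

(2, 0)

The associated matrix is A = [[3, 0, -3, -3], [0, 4, -4, 4], [-3, -4, 7, -1], [-3, 4, -1, 7]].
Symmetric row and column elimination reduces A to a congruent diagonal form with pivots 3, 4, 0, 0.
So there are 2 positive, 2 zero pivots.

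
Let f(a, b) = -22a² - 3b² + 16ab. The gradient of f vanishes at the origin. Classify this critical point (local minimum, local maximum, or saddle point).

local maximum

The Hessian at the origin is H = [[-44, 16], [16, -6]].
det H = -44·-6 − (16)² = 8 > 0 and H[1,1] = -44 < 0, so H is negative definite.
Therefore the origin is a local maximum.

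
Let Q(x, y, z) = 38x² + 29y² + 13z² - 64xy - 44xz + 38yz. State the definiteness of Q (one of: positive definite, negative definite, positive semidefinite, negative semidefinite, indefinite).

positive definite

The symmetric matrix of Q is A = [[38, -32, -22], [-32, 29, 19], [-22, 19, 13]].
Leading principal minors: Δ_1 = 38, Δ_2 = 78, Δ_3 = 12.
All leading principal minors are positive, so by Sylvester's criterion Q is positive definite.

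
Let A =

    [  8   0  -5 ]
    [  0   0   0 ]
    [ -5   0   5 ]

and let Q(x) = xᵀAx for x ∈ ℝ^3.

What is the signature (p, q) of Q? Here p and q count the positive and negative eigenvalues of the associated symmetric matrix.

(2, 0)

Applying the same elementary operations to the rows and columns of A produces a congruent diagonal matrix with entries 8, 0, 15/8.
So there are 2 positive, 1 zero pivots.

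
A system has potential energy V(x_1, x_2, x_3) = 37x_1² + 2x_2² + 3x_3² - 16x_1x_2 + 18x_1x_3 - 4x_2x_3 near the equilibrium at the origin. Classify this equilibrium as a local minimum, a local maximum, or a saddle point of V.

local minimum

The Hessian at the origin is H = [[74, -16, 18], [-16, 4, -4], [18, -4, 6]].
An LDLᵀ factorisation of H has diagonal entries 74, 20/37, 8/5.
So there are 3 positive pivots.
H is positive definite, so the origin is a strict local minimum.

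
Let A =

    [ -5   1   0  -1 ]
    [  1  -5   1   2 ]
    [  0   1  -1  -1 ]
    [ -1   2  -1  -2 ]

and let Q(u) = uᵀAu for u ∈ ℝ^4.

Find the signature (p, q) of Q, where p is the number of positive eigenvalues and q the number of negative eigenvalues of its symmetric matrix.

Congruent diagonalization of A (simultaneous row and column reduction) yields pivots -5, -24/5, -19/24, -12/19.
So there are 4 negative pivots.

(0, 4)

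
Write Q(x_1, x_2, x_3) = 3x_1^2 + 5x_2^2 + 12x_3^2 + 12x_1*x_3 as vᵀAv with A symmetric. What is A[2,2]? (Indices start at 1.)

The coefficient of x_2^2 in Q is 5, and that is exactly A[2,2].

5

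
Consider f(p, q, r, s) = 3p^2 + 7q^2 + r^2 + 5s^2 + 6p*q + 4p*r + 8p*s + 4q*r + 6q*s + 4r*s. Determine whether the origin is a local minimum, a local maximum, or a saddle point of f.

saddle point

The Hessian at the origin is H = [[6, 6, 4, 8], [6, 14, 4, 6], [4, 4, 2, 4], [8, 6, 4, 10]].
An LDLᵀ factorisation of H has diagonal entries 6, 8, -2/3, 3/2.
Counting signs: 3 positive, 1 negative.
H is indefinite, so the origin is a saddle point.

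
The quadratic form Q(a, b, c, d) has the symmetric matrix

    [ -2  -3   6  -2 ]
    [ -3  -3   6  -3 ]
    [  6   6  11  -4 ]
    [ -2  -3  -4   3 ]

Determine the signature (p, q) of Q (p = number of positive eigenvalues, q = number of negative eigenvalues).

(3, 1)

Symmetric row and column elimination reduces A to a congruent diagonal form with pivots -2, 3/2, 23, 15/23.
That gives 3 positive, 1 negative pivots.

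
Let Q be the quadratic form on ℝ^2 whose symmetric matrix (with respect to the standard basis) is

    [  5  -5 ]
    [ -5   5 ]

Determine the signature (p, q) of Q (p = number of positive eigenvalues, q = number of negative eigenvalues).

(1, 0)

Applying the same elementary operations to the rows and columns of A produces a congruent diagonal matrix with entries 5, 0.
So there are 1 positive, 1 zero pivots.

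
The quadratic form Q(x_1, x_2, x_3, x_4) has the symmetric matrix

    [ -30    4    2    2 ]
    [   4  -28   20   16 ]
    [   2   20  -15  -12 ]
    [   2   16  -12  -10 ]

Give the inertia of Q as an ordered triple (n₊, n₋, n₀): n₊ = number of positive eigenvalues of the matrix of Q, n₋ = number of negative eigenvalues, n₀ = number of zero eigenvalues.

(1, 3, 0)

Applying the same elementary operations to the rows and columns of A produces a congruent diagonal matrix with entries -30, -412/15, 9/103, -4/9.
Counting signs: 1 positive, 3 negative.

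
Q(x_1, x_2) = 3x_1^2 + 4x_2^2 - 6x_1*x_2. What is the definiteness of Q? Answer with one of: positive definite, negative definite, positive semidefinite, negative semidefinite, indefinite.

positive definite

The symmetric matrix of Q is A = [[3, -3], [-3, 4]].
Leading principal minors: Δ_1 = 3, Δ_2 = 3.
All leading principal minors are positive, so by Sylvester's criterion Q is positive definite.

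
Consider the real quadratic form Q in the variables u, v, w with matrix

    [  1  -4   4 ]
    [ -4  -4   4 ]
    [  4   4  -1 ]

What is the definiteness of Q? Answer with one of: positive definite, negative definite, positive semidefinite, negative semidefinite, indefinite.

Symmetric row and column elimination reduces A to a congruent diagonal form with pivots 1, -20, 3.
That gives 2 positive, 1 negative pivots.
Hence Q is indefinite.

indefinite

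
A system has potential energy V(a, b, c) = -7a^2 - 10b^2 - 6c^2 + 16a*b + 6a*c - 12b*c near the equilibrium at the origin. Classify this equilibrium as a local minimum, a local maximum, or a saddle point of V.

The Hessian at the origin is H = [[-14, 16, 6], [16, -20, -12], [6, -12, -12]].
An LDLᵀ factorisation of H has diagonal entries -14, -12/7, 6.
So there are 1 positive, 2 negative pivots.
H is indefinite, so the origin is a saddle point.

saddle point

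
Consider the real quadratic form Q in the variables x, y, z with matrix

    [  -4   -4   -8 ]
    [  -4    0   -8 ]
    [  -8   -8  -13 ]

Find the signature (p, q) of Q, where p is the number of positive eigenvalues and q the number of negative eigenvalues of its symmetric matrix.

(2, 1)

Congruent diagonalization of A (simultaneous row and column reduction) yields pivots -4, 4, 3.
That gives 2 positive, 1 negative pivots.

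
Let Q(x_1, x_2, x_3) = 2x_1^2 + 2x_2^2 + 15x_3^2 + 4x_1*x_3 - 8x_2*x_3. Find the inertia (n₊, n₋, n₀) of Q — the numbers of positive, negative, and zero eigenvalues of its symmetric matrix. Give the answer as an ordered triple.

The symmetric matrix is A = [[2, 0, 2], [0, 2, -4], [2, -4, 15]].
An LDLᵀ factorisation of A has diagonal entries 2, 2, 5.
That gives 3 positive pivots.

(3, 0, 0)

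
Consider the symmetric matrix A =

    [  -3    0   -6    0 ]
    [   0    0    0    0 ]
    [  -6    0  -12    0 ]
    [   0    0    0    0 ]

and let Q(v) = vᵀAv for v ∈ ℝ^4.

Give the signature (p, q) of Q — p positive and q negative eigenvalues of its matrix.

(0, 1)

Applying the same elementary operations to the rows and columns of A produces a congruent diagonal matrix with entries -3, 0, 0, 0.
That gives 1 negative, 3 zero pivots.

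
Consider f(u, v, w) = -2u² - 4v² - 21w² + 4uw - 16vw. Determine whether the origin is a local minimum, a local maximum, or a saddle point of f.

local maximum

The Hessian at the origin is H = [[-4, 0, 4], [0, -8, -16], [4, -16, -42]].
Symmetric row and column elimination reduces H to a congruent diagonal form with pivots -4, -8, -6.
So there are 3 negative pivots.
H is negative definite, so the origin is a strict local maximum.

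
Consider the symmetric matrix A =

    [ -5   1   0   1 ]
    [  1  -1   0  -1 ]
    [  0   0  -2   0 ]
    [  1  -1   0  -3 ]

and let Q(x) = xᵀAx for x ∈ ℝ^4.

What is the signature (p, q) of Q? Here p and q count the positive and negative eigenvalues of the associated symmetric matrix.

(0, 4)

Row-reducing A symmetrically gives the diagonal entries -5, -4/5, -2, -2.
So there are 4 negative pivots.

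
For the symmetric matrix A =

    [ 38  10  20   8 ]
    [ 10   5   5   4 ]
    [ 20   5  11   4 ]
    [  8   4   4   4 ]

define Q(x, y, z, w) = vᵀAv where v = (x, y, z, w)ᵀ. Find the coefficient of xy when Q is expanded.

The coefficient of xy is A[1,2] + A[2,1] = 2·10 = 20.

20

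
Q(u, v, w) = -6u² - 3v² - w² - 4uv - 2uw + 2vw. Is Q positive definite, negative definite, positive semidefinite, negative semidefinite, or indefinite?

The symmetric matrix of Q is A = [[-6, -2, -1], [-2, -3, 1], [-1, 1, -1]].
Leading principal minors: Δ_1 = -6, Δ_2 = 14, Δ_3 = -1.
The signs alternate starting with Δ_1 < 0, so by Sylvester's criterion Q is negative definite.

negative definite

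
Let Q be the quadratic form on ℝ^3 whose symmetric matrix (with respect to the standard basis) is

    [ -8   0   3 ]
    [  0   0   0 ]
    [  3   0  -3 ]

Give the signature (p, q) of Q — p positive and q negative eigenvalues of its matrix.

(0, 2)

Applying the same elementary operations to the rows and columns of A produces a congruent diagonal matrix with entries -8, 0, -15/8.
That gives 2 negative, 1 zero pivots.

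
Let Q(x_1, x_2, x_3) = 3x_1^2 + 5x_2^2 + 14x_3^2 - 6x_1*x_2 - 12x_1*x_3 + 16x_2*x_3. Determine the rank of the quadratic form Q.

2

The symmetric matrix is A = [[3, -3, -6], [-3, 5, 8], [-6, 8, 14]].
Congruent diagonalization of A (simultaneous row and column reduction) yields pivots 3, 2, 0.
So there are 2 positive, 1 zero pivots.
The rank is the number of nonzero pivots: 2.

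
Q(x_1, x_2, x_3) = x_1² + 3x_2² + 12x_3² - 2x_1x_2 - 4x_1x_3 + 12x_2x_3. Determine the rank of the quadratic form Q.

2

The symmetric matrix is A = [[1, -1, -2], [-1, 3, 6], [-2, 6, 12]].
Row-reducing A symmetrically gives the diagonal entries 1, 2, 0.
That gives 2 positive, 1 zero pivots.
The rank is the number of nonzero pivots: 2.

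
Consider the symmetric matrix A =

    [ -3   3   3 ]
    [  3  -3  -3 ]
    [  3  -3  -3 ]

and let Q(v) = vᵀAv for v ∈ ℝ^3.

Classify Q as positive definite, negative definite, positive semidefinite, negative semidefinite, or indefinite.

negative semidefinite

Applying the same elementary operations to the rows and columns of A produces a congruent diagonal matrix with entries -3, 0, 0.
That gives 1 negative, 2 zero pivots.
Hence Q is negative semidefinite.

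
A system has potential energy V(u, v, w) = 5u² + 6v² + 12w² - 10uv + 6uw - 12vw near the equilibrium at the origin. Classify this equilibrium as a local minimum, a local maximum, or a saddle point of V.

local minimum

The Hessian at the origin is H = [[10, -10, 6], [-10, 12, -12], [6, -12, 24]].
Row-reducing H symmetrically gives the diagonal entries 10, 2, 12/5.
Counting signs: 3 positive.
H is positive definite, so the origin is a strict local minimum.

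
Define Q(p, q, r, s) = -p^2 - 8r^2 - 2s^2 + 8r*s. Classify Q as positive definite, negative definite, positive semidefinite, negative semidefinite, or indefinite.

The associated matrix is A = [[-1, 0, 0, 0], [0, 0, 0, 0], [0, 0, -8, 4], [0, 0, 4, -2]].
Applying the same elementary operations to the rows and columns of A produces a congruent diagonal matrix with entries -1, 0, -8, 0.
Counting signs: 2 negative, 2 zero.
Hence Q is negative semidefinite.

negative semidefinite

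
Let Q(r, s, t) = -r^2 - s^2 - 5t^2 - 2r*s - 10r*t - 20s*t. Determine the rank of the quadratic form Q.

The symmetric matrix is A = [[-1, -1, -5], [-1, -1, -10], [-5, -10, -5]].
Row reduction of A gives 3 nonzero rows, so rank A = 3.

3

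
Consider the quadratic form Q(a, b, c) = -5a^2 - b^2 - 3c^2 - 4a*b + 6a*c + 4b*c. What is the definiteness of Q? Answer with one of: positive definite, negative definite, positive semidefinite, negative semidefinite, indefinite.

The associated matrix is A = [[-5, -2, 3], [-2, -1, 2], [3, 2, -3]].
Symmetric row and column elimination reduces A to a congruent diagonal form with pivots -5, -1/5, 2.
That gives 1 positive, 2 negative pivots.
Hence Q is indefinite.

indefinite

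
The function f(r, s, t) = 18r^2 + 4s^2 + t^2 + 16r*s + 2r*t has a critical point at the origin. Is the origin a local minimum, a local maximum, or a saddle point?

The Hessian at the origin is H = [[36, 16, 2], [16, 8, 0], [2, 0, 2]].
Applying the same elementary operations to the rows and columns of H produces a congruent diagonal matrix with entries 36, 8/9, 1.
Counting signs: 3 positive.
H is positive definite, so the origin is a strict local minimum.

local minimum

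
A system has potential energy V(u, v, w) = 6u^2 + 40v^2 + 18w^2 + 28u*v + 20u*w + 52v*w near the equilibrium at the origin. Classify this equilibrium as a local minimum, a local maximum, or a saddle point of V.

local minimum

The Hessian at the origin is H = [[12, 28, 20], [28, 80, 52], [20, 52, 36]].
Row-reducing H symmetrically gives the diagonal entries 12, 44/3, 8/11.
Counting signs: 3 positive.
H is positive definite, so the origin is a strict local minimum.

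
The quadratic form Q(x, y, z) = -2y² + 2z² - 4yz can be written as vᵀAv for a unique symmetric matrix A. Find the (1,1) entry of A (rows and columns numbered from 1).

The coefficient of x² in Q is 0, and that is exactly A[1,1].

0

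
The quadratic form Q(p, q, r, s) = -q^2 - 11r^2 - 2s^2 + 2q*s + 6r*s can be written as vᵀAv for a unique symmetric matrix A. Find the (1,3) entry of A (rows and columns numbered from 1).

0

The coefficient of p·r in Q is 0. For a symmetric A this equals A[1,3] + A[3,1] = 2·A[1,3].
So A[1,3] = 0/2 = 0.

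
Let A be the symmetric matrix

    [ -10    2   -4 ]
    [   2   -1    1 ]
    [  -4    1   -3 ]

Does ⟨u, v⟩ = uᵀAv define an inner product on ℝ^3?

no

Leading principal minors: Δ_1 = -10, Δ_2 = 6, Δ_3 = -8.
The signs alternate starting with Δ_1 < 0, so by Sylvester's criterion Q is negative definite.
⟨·,·⟩ is an inner product exactly when A is positive definite.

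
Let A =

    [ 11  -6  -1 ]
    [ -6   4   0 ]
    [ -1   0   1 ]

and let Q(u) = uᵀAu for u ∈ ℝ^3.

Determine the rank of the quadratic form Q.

An LDLᵀ factorisation of A has diagonal entries 11, 8/11, 1/2.
Counting signs: 3 positive.
The rank is the number of nonzero pivots: 3.

3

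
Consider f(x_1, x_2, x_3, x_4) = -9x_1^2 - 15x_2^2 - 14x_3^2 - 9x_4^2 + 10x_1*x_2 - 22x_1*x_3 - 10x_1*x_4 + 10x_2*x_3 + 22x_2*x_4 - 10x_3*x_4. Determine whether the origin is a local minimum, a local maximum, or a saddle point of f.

The Hessian at the origin is H = [[-18, 10, -22, -10], [10, -30, 10, 22], [-22, 10, -28, -10], [-10, 22, -10, -18]].
Congruent diagonalization of H (simultaneous row and column reduction) yields pivots -18, -220/9, -10/11, -4/5.
Counting signs: 4 negative.
H is negative definite, so the origin is a strict local maximum.

local maximum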